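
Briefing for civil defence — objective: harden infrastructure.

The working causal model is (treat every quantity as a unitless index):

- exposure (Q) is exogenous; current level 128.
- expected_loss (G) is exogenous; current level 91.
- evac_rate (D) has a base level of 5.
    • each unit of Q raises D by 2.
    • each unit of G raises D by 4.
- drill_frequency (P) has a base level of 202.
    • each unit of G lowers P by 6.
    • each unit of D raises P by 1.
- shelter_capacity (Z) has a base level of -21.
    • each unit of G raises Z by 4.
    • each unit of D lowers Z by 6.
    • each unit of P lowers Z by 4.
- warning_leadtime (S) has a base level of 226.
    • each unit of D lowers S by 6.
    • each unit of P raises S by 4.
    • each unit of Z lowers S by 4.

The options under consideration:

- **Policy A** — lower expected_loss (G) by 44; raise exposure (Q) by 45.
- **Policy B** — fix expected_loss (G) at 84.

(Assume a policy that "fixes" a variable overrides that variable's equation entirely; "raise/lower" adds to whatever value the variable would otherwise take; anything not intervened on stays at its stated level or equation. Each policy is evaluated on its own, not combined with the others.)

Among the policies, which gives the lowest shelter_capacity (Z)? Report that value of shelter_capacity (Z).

-4903

Policy A (G − 44, Q + 45):
  Q = 128 + 45 = 173
  G = 91 − 44 = 47
  D = 5 + 2·173 + 4·47 = 539
  P = 202 − 6·47 + 539 = 459
  Z = -21 + 4·47 − 6·539 − 4·459 = -4903
Policy B (G := 84):
  Q = 128
  G = 84
  D = 5 + 2·128 + 4·84 = 597
  P = 202 − 6·84 + 597 = 295
  Z = -21 + 4·84 − 6·597 − 4·295 = -4447
Comparing — Policy A: Z=-4903, Policy B: Z=-4447. Lowest is -4903 (Policy A).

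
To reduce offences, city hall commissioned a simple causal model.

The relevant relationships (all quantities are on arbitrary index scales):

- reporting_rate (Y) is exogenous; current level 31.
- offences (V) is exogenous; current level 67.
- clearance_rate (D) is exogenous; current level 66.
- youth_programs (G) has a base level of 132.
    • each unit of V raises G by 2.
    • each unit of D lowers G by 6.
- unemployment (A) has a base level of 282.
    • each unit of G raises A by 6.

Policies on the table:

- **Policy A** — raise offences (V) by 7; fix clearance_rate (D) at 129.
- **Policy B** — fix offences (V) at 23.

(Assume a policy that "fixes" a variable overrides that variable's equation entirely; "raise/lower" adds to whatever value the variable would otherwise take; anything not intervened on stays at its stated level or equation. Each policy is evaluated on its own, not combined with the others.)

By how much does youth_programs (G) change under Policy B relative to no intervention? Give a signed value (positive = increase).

-88

Baseline:
  V = 67
  D = 66
  G = 132 + 2·67 − 6·66 = -130
Policy B (V := 23):
  V = 23
  D = 66
  G = 132 + 2·23 − 6·66 = -218
Change in G: -218 − (-130) = -88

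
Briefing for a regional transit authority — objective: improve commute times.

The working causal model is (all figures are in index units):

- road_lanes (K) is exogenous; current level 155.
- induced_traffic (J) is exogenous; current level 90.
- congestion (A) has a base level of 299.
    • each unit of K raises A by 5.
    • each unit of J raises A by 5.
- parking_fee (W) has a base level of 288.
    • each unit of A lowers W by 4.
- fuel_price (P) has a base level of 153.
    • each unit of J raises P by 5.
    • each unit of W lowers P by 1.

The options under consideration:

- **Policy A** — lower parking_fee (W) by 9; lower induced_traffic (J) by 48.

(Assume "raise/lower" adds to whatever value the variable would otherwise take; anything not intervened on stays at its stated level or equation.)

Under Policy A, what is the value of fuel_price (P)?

5220

Policy A (W − 9, J − 48):
  K = 155
  J = 90 − 48 = 42
  A = 299 + 5·155 + 5·42 = 1284
  W = 288 − 4·1284 (−9 from intervention) = -4857
  P = 153 + 5·42 − (-4857) = 5220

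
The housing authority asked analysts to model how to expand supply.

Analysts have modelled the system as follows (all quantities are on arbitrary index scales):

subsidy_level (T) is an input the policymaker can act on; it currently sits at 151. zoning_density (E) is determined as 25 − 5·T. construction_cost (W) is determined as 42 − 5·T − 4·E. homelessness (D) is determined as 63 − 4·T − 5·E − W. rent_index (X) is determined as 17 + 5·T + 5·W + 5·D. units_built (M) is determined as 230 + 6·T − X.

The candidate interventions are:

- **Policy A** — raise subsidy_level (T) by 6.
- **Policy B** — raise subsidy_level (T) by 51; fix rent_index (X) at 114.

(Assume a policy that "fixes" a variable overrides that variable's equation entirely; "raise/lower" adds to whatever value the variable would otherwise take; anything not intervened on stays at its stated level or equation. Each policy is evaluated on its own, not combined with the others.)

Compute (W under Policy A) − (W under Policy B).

Policy A (T + 6):
  T = 151 + 6 = 157
  E = 25 − 5·157 = -760
  W = 42 − 5·157 − 4·(-760) = 2297
Policy B (T + 51, X := 114):
  T = 151 + 51 = 202
  E = 25 − 5·202 = -985
  W = 42 − 5·202 − 4·(-985) = 2972
W: 2297 − 2972 = -675

-675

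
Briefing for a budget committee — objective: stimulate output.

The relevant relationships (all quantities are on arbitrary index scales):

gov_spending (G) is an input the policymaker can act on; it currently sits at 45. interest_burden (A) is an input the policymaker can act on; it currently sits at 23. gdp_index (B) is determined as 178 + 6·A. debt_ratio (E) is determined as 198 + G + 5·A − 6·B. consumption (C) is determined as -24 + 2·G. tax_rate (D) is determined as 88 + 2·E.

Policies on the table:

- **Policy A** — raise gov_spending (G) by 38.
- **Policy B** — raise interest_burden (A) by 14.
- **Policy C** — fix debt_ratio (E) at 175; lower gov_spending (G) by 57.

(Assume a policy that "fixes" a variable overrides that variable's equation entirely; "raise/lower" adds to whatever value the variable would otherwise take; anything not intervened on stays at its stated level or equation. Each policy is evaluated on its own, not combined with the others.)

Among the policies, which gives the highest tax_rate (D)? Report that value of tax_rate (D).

Policy A (G + 38):
  G = 45 + 38 = 83
  A = 23
  B = 178 + 6·23 = 316
  E = 198 + 83 + 5·23 − 6·316 = -1500
  D = 88 + 2·(-1500) = -2912
Policy B (A + 14):
  G = 45
  A = 23 + 14 = 37
  B = 178 + 6·37 = 400
  E = 198 + 45 + 5·37 − 6·400 = -1972
  D = 88 + 2·(-1972) = -3856
Policy C (E := 175, G − 57):
  G = 45 − 57 = -12
  A = 23
  B = 178 + 6·23 = 316
  E = 175
  D = 88 + 2·175 = 438
Comparing — Policy A: D=-2912, Policy B: D=-3856, Policy C: D=438. Highest is 438 (Policy C).

438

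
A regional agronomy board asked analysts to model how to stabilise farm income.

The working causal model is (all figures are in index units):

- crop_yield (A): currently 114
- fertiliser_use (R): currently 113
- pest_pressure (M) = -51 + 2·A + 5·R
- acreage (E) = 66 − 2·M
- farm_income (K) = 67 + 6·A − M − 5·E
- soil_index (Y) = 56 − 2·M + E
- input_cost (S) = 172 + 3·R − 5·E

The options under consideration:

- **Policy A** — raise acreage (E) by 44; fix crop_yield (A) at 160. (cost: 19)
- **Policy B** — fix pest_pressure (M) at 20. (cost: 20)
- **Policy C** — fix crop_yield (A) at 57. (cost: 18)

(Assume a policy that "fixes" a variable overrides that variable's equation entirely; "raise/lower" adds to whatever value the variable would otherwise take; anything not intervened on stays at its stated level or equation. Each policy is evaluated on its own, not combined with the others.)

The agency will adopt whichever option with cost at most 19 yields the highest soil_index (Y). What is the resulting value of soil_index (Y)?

Policy A (E + 44, A := 160):
  A = 160
  R = 113
  M = -51 + 2·160 + 5·113 = 834
  E = 66 − 2·834 (+44 from intervention) = -1558
  Y = 56 − 2·834 + (-1558) = -3170
Policy C (A := 57):
  A = 57
  R = 113
  M = -51 + 2·57 + 5·113 = 628
  E = 66 − 2·628 = -1190
  Y = 56 − 2·628 + (-1190) = -2390
Comparing — Policy A: Y=-3170, Policy C: Y=-2390. Highest is -2390 (Policy C).

-2390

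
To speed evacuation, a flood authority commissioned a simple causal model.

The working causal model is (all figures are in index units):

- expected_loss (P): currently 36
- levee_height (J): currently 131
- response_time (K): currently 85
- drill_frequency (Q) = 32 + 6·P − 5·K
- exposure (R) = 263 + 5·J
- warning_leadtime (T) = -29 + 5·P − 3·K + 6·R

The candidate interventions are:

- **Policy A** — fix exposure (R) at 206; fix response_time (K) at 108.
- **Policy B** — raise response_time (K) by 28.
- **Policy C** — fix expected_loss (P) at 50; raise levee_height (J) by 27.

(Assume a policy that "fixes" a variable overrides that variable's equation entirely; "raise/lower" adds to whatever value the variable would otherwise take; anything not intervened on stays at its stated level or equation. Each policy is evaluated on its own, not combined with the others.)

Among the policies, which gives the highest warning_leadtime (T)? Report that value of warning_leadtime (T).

Policy A (R := 206, K := 108):
  P = 36
  J = 131
  K = 108
  R = 206
  T = -29 + 5·36 − 3·108 + 6·206 = 1063
Policy B (K + 28):
  P = 36
  J = 131
  K = 85 + 28 = 113
  R = 263 + 5·131 = 918
  T = -29 + 5·36 − 3·113 + 6·918 = 5320
Policy C (P := 50, J + 27):
  P = 50
  J = 131 + 27 = 158
  K = 85
  R = 263 + 5·158 = 1053
  T = -29 + 5·50 − 3·85 + 6·1053 = 6284
Comparing — Policy A: T=1063, Policy B: T=5320, Policy C: T=6284. Highest is 6284 (Policy C).

6284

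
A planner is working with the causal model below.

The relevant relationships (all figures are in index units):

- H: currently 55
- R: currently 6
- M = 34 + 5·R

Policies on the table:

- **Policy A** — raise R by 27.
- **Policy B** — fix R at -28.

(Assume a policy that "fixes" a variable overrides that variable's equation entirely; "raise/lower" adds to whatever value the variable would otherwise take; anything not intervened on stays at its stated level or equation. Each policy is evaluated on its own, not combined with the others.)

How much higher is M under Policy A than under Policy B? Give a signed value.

305

Policy A (R + 27):
  R = 6 + 27 = 33
  M = 34 + 5·33 = 199
Policy B (R := -28):
  R = -28
  M = 34 + 5·(-28) = -106
M: 199 − (-106) = 305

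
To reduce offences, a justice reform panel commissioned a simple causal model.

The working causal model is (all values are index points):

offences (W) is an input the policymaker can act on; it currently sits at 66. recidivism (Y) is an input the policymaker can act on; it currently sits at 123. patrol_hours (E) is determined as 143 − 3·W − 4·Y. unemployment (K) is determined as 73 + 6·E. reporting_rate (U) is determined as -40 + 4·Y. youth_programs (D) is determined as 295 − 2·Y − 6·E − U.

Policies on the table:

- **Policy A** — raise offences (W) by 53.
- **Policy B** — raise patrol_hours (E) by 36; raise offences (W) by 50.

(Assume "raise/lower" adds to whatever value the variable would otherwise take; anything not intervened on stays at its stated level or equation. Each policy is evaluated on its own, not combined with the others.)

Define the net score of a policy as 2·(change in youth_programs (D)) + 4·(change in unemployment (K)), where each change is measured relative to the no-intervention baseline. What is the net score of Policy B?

Baseline:
  W = 66
  Y = 123
  E = 143 − 3·66 − 4·123 = -547
  K = 73 + 6·(-547) = -3209
  U = -40 + 4·123 = 452
  D = 295 − 2·123 − 6·(-547) − 452 = 2879
Policy B (E + 36, W + 50):
  W = 66 + 50 = 116
  Y = 123
  E = 143 − 3·116 − 4·123 (+36 from intervention) = -661
  K = 73 + 6·(-661) = -3893
  U = -40 + 4·123 = 452
  D = 295 − 2·123 − 6·(-661) − 452 = 3563
ΔD = 3563 − 2879 = 684; ΔK = -3893 − (-3209) = -684
Score = 2·684 + 4·(-684) = -1368

-1368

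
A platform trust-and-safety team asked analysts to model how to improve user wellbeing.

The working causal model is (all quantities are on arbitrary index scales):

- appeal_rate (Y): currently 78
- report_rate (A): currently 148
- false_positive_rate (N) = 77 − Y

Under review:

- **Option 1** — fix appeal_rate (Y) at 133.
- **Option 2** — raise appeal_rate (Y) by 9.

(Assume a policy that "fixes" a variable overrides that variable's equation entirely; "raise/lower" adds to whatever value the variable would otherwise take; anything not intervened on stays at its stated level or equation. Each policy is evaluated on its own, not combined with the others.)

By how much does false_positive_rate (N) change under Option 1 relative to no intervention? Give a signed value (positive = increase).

Baseline:
  Y = 78
  N = 77 − 78 = -1
Option 1 (Y := 133):
  Y = 133
  N = 77 − 133 = -56
Change in N: -56 − (-1) = -55

-55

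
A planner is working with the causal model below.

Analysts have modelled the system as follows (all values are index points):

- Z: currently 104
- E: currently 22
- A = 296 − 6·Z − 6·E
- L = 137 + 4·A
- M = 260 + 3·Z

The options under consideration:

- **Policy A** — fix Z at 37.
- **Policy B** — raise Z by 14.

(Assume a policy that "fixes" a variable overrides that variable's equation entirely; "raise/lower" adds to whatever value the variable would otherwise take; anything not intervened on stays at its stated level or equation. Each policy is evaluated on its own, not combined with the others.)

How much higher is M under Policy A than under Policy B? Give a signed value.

-243

Policy A (Z := 37):
  Z = 37
  M = 260 + 3·37 = 371
Policy B (Z + 14):
  Z = 104 + 14 = 118
  M = 260 + 3·118 = 614
M: 371 − 614 = -243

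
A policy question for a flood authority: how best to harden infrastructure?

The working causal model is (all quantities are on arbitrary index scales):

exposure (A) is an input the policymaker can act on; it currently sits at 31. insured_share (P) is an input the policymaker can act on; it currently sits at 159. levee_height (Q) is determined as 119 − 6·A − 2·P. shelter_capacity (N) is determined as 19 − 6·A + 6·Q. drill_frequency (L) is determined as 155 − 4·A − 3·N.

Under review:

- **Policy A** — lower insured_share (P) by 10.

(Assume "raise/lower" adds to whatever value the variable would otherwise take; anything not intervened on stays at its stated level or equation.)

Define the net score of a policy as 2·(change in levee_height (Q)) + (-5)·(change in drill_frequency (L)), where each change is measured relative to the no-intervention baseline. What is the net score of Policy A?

1840

Baseline:
  A = 31
  P = 159
  Q = 119 − 6·31 − 2·159 = -385
  N = 19 − 6·31 + 6·(-385) = -2477
  L = 155 − 4·31 − 3·(-2477) = 7462
Policy A (P − 10):
  A = 31
  P = 159 − 10 = 149
  Q = 119 − 6·31 − 2·149 = -365
  N = 19 − 6·31 + 6·(-365) = -2357
  L = 155 − 4·31 − 3·(-2357) = 7102
ΔQ = -365 − (-385) = 20; ΔL = 7102 − 7462 = -360
Score = 2·20 + (-5)·(-360) = 1840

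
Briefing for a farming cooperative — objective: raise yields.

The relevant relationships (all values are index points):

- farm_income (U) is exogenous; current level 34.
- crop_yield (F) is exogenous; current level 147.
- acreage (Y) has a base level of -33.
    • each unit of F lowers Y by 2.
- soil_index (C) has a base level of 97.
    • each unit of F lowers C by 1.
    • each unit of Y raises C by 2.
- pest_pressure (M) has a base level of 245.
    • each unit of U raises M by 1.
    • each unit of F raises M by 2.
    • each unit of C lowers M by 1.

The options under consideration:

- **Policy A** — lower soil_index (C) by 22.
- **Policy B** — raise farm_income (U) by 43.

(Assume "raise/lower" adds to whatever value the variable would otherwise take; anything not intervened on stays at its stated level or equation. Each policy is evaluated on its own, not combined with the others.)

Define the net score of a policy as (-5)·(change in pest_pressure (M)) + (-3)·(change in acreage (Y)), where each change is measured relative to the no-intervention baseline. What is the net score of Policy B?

Baseline:
  U = 34
  F = 147
  Y = -33 − 2·147 = -327
  C = 97 − 147 + 2·(-327) = -704
  M = 245 + 34 + 2·147 − (-704) = 1277
Policy B (U + 43):
  U = 34 + 43 = 77
  F = 147
  Y = -33 − 2·147 = -327
  C = 97 − 147 + 2·(-327) = -704
  M = 245 + 77 + 2·147 − (-704) = 1320
ΔM = 1320 − 1277 = 43; ΔY = -327 − (-327) = 0
Score = (-5)·43 + (-3)·0 = -215

-215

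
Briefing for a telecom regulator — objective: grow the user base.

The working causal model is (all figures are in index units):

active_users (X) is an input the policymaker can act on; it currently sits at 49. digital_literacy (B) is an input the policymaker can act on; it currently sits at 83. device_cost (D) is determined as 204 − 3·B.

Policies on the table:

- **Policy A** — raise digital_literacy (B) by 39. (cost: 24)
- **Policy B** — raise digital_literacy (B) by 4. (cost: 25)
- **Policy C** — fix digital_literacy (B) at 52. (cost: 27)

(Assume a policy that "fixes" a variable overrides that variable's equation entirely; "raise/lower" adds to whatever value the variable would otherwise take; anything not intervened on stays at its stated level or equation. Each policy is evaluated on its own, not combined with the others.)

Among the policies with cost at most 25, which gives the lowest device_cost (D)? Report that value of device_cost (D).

Policy A (B + 39):
  B = 83 + 39 = 122
  D = 204 − 3·122 = -162
Policy B (B + 4):
  B = 83 + 4 = 87
  D = 204 − 3·87 = -57
Comparing — Policy A: D=-162, Policy B: D=-57. Lowest is -162 (Policy A).

-162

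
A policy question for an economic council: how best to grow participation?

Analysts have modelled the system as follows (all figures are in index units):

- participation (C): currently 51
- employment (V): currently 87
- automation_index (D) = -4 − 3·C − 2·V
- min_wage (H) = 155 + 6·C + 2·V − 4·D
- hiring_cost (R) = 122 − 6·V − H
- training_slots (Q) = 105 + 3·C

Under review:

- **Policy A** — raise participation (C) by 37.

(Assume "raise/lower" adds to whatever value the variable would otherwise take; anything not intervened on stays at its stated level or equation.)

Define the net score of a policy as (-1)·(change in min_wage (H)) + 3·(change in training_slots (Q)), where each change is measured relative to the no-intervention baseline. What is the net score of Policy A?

Baseline:
  C = 51
  V = 87
  D = -4 − 3·51 − 2·87 = -331
  H = 155 + 6·51 + 2·87 − 4·(-331) = 1959
  Q = 105 + 3·51 = 258
Policy A (C + 37):
  C = 51 + 37 = 88
  V = 87
  D = -4 − 3·88 − 2·87 = -442
  H = 155 + 6·88 + 2·87 − 4·(-442) = 2625
  Q = 105 + 3·88 = 369
ΔH = 2625 − 1959 = 666; ΔQ = 369 − 258 = 111
Score = (-1)·666 + 3·111 = -333

-333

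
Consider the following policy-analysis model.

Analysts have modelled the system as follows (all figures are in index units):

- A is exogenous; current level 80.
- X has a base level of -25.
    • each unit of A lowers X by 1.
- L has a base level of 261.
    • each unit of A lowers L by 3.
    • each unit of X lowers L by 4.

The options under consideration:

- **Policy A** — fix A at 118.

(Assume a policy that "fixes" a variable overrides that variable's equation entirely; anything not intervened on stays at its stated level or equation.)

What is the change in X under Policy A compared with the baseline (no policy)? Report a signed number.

Baseline:
  A = 80
  X = -25 − 80 = -105
Policy A (A := 118):
  A = 118
  X = -25 − 118 = -143
Change in X: -143 − (-105) = -38

-38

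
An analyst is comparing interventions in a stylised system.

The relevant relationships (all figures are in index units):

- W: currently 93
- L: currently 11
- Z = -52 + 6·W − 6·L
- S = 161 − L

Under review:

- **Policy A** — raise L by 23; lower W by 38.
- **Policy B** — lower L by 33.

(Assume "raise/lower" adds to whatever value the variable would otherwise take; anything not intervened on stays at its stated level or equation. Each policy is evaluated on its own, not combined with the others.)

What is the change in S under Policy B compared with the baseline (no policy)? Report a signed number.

33

Baseline:
  L = 11
  S = 161 − 11 = 150
Policy B (L − 33):
  L = 11 − 33 = -22
  S = 161 − (-22) = 183
Change in S: 183 − 150 = 33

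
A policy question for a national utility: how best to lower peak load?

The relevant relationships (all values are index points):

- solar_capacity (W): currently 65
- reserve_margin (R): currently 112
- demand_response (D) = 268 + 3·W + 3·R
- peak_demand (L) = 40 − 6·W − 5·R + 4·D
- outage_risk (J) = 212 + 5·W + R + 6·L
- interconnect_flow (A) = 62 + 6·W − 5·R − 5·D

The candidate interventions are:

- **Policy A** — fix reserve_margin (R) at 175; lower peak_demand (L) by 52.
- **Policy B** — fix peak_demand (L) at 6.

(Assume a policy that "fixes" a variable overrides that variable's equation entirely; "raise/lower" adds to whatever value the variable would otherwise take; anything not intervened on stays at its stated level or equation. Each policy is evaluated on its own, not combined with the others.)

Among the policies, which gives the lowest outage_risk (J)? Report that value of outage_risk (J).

685

Policy A (R := 175, L − 52):
  W = 65
  R = 175
  D = 268 + 3·65 + 3·175 = 988
  L = 40 − 6·65 − 5·175 + 4·988 (−52 from intervention) = 2675
  J = 212 + 5·65 + 175 + 6·2675 = 16762
Policy B (L := 6):
  W = 65
  R = 112
  D = 268 + 3·65 + 3·112 = 799
  L = 6
  J = 212 + 5·65 + 112 + 6·6 = 685
Comparing — Policy A: J=16762, Policy B: J=685. Lowest is 685 (Policy B).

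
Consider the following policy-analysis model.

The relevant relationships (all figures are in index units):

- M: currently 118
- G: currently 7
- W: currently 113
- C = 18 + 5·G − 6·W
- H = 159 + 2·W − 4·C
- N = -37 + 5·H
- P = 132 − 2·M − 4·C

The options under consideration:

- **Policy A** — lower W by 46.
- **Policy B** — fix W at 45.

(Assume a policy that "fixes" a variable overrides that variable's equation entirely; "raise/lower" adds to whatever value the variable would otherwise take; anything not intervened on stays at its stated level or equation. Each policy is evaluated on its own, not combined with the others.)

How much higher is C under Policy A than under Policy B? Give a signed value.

-132

Policy A (W − 46):
  G = 7
  W = 113 − 46 = 67
  C = 18 + 5·7 − 6·67 = -349
Policy B (W := 45):
  G = 7
  W = 45
  C = 18 + 5·7 − 6·45 = -217
C: -349 − (-217) = -132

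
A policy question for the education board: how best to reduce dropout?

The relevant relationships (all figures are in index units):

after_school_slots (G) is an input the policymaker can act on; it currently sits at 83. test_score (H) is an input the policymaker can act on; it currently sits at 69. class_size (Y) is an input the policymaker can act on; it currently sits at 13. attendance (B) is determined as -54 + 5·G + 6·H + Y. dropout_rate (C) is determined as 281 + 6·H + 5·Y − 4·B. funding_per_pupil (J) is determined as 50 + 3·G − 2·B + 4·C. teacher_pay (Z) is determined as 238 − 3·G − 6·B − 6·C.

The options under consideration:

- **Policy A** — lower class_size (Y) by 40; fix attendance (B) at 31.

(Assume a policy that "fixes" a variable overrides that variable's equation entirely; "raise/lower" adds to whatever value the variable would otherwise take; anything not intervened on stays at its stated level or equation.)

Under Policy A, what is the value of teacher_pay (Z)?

Policy A (Y − 40, B := 31):
  G = 83
  H = 69
  Y = 13 − 40 = -27
  B = 31
  C = 281 + 6·69 + 5·(-27) − 4·31 = 436
  Z = 238 − 3·83 − 6·31 − 6·436 = -2813

-2813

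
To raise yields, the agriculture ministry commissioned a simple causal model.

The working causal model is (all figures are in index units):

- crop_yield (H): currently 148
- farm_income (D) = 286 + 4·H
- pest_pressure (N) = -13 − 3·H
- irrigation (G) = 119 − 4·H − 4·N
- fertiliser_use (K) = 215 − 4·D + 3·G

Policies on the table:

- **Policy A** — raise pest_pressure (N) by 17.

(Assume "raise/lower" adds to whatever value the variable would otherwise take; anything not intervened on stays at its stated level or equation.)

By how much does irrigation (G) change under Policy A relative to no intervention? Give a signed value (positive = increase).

Baseline:
  H = 148
  N = -13 − 3·148 = -457
  G = 119 − 4·148 − 4·(-457) = 1355
Policy A (N + 17):
  H = 148
  N = -13 − 3·148 (+17 from intervention) = -440
  G = 119 − 4·148 − 4·(-440) = 1287
Change in G: 1287 − 1355 = -68

-68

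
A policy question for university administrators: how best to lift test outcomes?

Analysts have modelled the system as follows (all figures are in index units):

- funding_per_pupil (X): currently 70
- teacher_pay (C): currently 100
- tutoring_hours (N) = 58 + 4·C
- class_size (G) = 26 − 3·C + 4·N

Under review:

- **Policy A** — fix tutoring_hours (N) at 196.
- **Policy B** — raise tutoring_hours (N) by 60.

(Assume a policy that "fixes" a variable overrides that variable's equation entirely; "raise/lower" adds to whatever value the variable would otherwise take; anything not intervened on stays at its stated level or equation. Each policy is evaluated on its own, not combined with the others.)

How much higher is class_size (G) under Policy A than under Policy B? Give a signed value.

Policy A (N := 196):
  C = 100
  N = 196
  G = 26 − 3·100 + 4·196 = 510
Policy B (N + 60):
  C = 100
  N = 58 + 4·100 (+60 from intervention) = 518
  G = 26 − 3·100 + 4·518 = 1798
G: 510 − 1798 = -1288

-1288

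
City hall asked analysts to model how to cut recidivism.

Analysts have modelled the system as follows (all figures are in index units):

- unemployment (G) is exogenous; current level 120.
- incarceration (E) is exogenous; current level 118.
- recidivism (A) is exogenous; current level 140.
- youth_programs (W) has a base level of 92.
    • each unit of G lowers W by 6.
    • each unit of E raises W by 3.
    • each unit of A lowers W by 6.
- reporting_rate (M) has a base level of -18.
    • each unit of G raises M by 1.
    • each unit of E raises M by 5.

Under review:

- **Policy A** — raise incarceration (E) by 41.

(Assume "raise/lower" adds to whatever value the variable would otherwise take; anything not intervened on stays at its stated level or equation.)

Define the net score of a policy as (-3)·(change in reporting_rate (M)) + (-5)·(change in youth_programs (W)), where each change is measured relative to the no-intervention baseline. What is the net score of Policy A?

-1230

Baseline:
  G = 120
  E = 118
  A = 140
  W = 92 − 6·120 + 3·118 − 6·140 = -1114
  M = -18 + 120 + 5·118 = 692
Policy A (E + 41):
  G = 120
  E = 118 + 41 = 159
  A = 140
  W = 92 − 6·120 + 3·159 − 6·140 = -991
  M = -18 + 120 + 5·159 = 897
ΔM = 897 − 692 = 205; ΔW = -991 − (-1114) = 123
Score = (-3)·205 + (-5)·123 = -1230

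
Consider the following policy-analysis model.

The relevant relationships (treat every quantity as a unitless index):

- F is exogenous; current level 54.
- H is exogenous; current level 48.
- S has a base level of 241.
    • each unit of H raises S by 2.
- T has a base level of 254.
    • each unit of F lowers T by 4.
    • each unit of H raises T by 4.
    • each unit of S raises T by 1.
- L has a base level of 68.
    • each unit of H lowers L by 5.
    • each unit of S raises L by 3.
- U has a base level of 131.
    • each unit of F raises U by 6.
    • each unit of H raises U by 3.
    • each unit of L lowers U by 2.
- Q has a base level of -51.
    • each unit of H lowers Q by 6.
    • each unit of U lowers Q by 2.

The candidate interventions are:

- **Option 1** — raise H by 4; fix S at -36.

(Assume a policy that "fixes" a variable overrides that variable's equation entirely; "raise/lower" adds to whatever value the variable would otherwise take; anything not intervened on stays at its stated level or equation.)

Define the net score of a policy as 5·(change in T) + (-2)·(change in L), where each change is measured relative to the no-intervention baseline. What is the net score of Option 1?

493

Baseline:
  F = 54
  H = 48
  S = 241 + 2·48 = 337
  T = 254 − 4·54 + 4·48 + 337 = 567
  L = 68 − 5·48 + 3·337 = 839
Option 1 (H + 4, S := -36):
  F = 54
  H = 48 + 4 = 52
  S = -36
  T = 254 − 4·54 + 4·52 + (-36) = 210
  L = 68 − 5·52 + 3·(-36) = -300
ΔT = 210 − 567 = -357; ΔL = -300 − 839 = -1139
Score = 5·(-357) + (-2)·(-1139) = 493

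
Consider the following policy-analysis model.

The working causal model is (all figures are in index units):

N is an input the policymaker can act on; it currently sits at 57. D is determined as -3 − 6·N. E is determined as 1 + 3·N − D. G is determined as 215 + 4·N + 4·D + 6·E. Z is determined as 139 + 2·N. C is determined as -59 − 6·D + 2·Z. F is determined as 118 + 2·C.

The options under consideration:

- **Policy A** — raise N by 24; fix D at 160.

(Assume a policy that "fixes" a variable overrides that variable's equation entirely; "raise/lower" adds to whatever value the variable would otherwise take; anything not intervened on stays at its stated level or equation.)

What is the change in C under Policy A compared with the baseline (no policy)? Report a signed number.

Baseline:
  N = 57
  D = -3 − 6·57 = -345
  Z = 139 + 2·57 = 253
  C = -59 − 6·(-345) + 2·253 = 2517
Policy A (N + 24, D := 160):
  N = 57 + 24 = 81
  D = 160
  Z = 139 + 2·81 = 301
  C = -59 − 6·160 + 2·301 = -417
Change in C: -417 − 2517 = -2934

-2934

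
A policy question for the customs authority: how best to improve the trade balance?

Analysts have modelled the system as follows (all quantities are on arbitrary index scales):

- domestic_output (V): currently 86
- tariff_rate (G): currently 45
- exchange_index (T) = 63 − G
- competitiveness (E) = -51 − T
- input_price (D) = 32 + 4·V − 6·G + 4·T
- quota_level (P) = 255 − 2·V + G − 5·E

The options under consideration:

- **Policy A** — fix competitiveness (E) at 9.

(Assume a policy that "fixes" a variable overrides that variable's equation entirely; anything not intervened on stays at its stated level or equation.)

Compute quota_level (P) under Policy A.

Policy A (E := 9):
  V = 86
  G = 45
  T = 63 − 45 = 18
  E = 9
  P = 255 − 2·86 + 45 − 5·9 = 83

83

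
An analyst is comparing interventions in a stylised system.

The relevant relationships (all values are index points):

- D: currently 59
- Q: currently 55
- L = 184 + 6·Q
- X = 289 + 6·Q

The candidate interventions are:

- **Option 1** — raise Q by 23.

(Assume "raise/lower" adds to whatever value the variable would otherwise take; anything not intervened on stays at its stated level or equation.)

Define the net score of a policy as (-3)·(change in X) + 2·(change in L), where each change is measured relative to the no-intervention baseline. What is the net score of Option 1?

Baseline:
  Q = 55
  L = 184 + 6·55 = 514
  X = 289 + 6·55 = 619
Option 1 (Q + 23):
  Q = 55 + 23 = 78
  L = 184 + 6·78 = 652
  X = 289 + 6·78 = 757
ΔX = 757 − 619 = 138; ΔL = 652 − 514 = 138
Score = (-3)·138 + 2·138 = -138

-138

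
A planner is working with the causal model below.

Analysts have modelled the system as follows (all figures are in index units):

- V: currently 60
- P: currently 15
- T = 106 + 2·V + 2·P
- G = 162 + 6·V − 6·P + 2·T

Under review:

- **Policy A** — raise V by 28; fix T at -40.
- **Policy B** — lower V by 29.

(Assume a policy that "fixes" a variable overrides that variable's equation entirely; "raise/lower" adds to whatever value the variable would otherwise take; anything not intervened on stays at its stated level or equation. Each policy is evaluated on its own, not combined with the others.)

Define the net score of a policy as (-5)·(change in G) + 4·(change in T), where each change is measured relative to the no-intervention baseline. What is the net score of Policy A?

936

Baseline:
  V = 60
  P = 15
  T = 106 + 2·60 + 2·15 = 256
  G = 162 + 6·60 − 6·15 + 2·256 = 944
Policy A (V + 28, T := -40):
  V = 60 + 28 = 88
  P = 15
  T = -40
  G = 162 + 6·88 − 6·15 + 2·(-40) = 520
ΔG = 520 − 944 = -424; ΔT = -40 − 256 = -296
Score = (-5)·(-424) + 4·(-296) = 936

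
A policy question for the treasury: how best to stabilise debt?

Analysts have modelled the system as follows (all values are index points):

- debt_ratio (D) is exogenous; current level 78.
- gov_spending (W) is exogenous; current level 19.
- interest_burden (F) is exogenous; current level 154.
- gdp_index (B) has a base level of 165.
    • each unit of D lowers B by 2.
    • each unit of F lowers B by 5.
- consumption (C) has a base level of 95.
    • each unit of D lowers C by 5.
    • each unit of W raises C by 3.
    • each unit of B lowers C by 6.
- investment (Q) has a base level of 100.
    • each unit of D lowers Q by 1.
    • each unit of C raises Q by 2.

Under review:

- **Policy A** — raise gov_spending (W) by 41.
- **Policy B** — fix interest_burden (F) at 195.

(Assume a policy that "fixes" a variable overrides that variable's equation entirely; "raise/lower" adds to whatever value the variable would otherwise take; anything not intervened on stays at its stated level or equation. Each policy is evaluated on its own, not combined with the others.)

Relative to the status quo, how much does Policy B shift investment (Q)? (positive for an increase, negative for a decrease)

2460

Baseline:
  D = 78
  W = 19
  F = 154
  B = 165 − 2·78 − 5·154 = -761
  C = 95 − 5·78 + 3·19 − 6·(-761) = 4328
  Q = 100 − 78 + 2·4328 = 8678
Policy B (F := 195):
  D = 78
  W = 19
  F = 195
  B = 165 − 2·78 − 5·195 = -966
  C = 95 − 5·78 + 3·19 − 6·(-966) = 5558
  Q = 100 − 78 + 2·5558 = 11138
Change in Q: 11138 − 8678 = 2460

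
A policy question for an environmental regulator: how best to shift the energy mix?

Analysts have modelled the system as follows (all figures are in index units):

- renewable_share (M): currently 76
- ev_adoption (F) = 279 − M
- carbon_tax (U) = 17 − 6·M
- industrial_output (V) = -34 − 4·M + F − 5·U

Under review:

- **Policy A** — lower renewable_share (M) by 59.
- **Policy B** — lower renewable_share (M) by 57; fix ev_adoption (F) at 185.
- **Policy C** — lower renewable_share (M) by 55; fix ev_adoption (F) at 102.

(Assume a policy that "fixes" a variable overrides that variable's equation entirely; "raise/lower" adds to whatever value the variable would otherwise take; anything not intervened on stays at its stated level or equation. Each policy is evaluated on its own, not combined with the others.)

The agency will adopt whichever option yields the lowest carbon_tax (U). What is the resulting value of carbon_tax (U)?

-109

Policy A (M − 59):
  M = 76 − 59 = 17
  U = 17 − 6·17 = -85
Policy B (M − 57, F := 185):
  M = 76 − 57 = 19
  U = 17 − 6·19 = -97
Policy C (M − 55, F := 102):
  M = 76 − 55 = 21
  U = 17 − 6·21 = -109
Comparing — Policy A: U=-85, Policy B: U=-97, Policy C: U=-109. Lowest is -109 (Policy C).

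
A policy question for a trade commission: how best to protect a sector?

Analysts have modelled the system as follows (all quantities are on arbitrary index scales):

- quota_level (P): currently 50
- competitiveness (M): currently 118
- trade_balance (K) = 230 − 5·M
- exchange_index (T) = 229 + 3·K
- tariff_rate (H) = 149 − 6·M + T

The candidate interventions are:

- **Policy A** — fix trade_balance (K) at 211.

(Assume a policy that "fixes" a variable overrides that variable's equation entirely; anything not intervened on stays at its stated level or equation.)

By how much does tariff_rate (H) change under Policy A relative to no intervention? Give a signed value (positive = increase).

Baseline:
  M = 118
  K = 230 − 5·118 = -360
  T = 229 + 3·(-360) = -851
  H = 149 − 6·118 + (-851) = -1410
Policy A (K := 211):
  M = 118
  K = 211
  T = 229 + 3·211 = 862
  H = 149 − 6·118 + 862 = 303
Change in H: 303 − (-1410) = 1713

1713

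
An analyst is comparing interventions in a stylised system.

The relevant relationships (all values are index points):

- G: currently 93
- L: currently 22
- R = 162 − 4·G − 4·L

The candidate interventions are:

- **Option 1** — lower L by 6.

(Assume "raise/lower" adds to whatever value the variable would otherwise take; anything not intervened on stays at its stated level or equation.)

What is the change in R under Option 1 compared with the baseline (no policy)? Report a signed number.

24

Baseline:
  G = 93
  L = 22
  R = 162 − 4·93 − 4·22 = -298
Option 1 (L − 6):
  G = 93
  L = 22 − 6 = 16
  R = 162 − 4·93 − 4·16 = -274
Change in R: -274 − (-298) = 24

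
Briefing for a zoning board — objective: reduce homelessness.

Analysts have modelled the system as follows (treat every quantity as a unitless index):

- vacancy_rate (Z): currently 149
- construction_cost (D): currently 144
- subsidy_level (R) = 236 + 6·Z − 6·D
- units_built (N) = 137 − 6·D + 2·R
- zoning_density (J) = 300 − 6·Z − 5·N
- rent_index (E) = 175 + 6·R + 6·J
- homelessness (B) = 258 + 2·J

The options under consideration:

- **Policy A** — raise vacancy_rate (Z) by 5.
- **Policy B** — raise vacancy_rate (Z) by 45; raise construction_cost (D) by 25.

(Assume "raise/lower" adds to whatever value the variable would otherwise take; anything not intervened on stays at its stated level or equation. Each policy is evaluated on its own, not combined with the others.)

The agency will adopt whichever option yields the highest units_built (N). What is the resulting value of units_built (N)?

Policy A (Z + 5):
  Z = 149 + 5 = 154
  D = 144
  R = 236 + 6·154 − 6·144 = 296
  N = 137 − 6·144 + 2·296 = -135
Policy B (Z + 45, D + 25):
  Z = 149 + 45 = 194
  D = 144 + 25 = 169
  R = 236 + 6·194 − 6·169 = 386
  N = 137 − 6·169 + 2·386 = -105
Comparing — Policy A: N=-135, Policy B: N=-105. Highest is -105 (Policy B).

-105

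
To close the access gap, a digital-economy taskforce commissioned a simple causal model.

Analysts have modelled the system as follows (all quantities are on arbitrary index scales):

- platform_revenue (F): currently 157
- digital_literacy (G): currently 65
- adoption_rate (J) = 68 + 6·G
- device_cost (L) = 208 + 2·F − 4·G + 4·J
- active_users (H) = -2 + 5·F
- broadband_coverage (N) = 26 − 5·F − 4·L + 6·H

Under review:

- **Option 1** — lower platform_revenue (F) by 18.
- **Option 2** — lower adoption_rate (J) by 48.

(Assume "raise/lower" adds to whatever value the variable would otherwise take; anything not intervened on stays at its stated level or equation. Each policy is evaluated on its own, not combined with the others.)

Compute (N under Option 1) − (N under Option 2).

Option 1 (F − 18):
  F = 157 − 18 = 139
  G = 65
  J = 68 + 6·65 = 458
  L = 208 + 2·139 − 4·65 + 4·458 = 2058
  H = -2 + 5·139 = 693
  N = 26 − 5·139 − 4·2058 + 6·693 = -4743
Option 2 (J − 48):
  F = 157
  G = 65
  J = 68 + 6·65 (−48 from intervention) = 410
  L = 208 + 2·157 − 4·65 + 4·410 = 1902
  H = -2 + 5·157 = 783
  N = 26 − 5·157 − 4·1902 + 6·783 = -3669
N: -4743 − (-3669) = -1074

-1074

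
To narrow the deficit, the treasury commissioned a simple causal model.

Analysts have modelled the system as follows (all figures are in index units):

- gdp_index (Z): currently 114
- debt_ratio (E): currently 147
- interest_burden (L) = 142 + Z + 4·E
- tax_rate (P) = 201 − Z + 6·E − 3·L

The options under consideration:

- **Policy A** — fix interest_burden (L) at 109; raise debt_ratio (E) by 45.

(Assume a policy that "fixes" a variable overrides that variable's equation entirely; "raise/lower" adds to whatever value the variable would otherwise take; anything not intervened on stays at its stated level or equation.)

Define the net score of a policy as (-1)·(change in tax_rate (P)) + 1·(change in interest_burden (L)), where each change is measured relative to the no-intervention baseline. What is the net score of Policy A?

-3210

Baseline:
  Z = 114
  E = 147
  L = 142 + 114 + 4·147 = 844
  P = 201 − 114 + 6·147 − 3·844 = -1563
Policy A (L := 109, E + 45):
  Z = 114
  E = 147 + 45 = 192
  L = 109
  P = 201 − 114 + 6·192 − 3·109 = 912
ΔP = 912 − (-1563) = 2475; ΔL = 109 − 844 = -735
Score = (-1)·2475 + 1·(-735) = -3210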